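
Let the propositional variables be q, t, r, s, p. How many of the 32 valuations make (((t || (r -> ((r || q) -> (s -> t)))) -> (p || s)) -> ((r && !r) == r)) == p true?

Initial set: {((((t || (r -> ((r || q) -> (s -> t)))) -> (p || s)) -> ((r && !r) == r)) == p)}.
((((t || (r -> ((r || q) -> (s -> t)))) -> (p || s)) -> ((r && !r) == r)) == p): β-rule — branch into (((t || (r -> ((r || q) -> (s -> t)))) -> (p || s)) -> ((r && !r) == r)), p  //  !(((t || (r -> ((r || q) -> (s -> t)))) -> (p || s)) -> ((r && !r) == r)), !p.
  branch 1 (add (((t || (r -> ((r || q) -> (s -> t)))) -> (p || s)) -> ((r && !r) == r)), p):
    (((t || (r -> ((r || q) -> (s -> t)))) -> (p || s)) -> ((r && !r) == r)): β-rule — branch into !((t || (r -> ((r || q) -> (s -> t)))) -> (p || s))  //  ((r && !r) == r).
      branch 1.1 (add !((t || (r -> ((r || q) -> (s -> t)))) -> (p || s))):
        !((t || (r -> ((r || q) -> (s -> t)))) -> (p || s)): α-rule — add (t || (r -> ((r || q) -> (s -> t)))), !(p || s).
        !(p || s): α-rule — add !p, !s.
        × closes — contains both p and !p.
      branch 1.2 (add ((r && !r) == r)):
        ((r && !r) == r): β-rule — branch into (r && !r), r  //  !(r && !r), !r.
          branch 1.2.1 (add (r && !r), r):
            (r && !r): α-rule — add r, !r.
            × closes — contains both r and !r.
          branch 1.2.2 (add !(r && !r), !r):
            !(r && !r): β-rule — branch into !r  //  !!r.
              branch 1.2.2.1 (add !r):
                ○ open, literals {p=true, r=false}.
              branch 1.2.2.2 (add !!r):
                × closes — contains both r and !r.
  branch 2 (add !(((t || (r -> ((r || q) -> (s -> t)))) -> (p || s)) -> ((r && !r) == r)), !p):
    !(((t || (r -> ((r || q) -> (s -> t)))) -> (p || s)) -> ((r && !r) == r)): α-rule — add ((t || (r -> ((r || q) -> (s -> t)))) -> (p || s)), !((r && !r) == r).
    ((t || (r -> ((r || q) -> (s -> t)))) -> (p || s)): β-rule — branch into !(t || (r -> ((r || q) -> (s -> t))))  //  (p || s).
      branch 2.1 (add !(t || (r -> ((r || q) -> (s -> t))))):
        !(t || (r -> ((r || q) -> (s -> t)))): α-rule — add !t, !(r -> ((r || q) -> (s -> t))).
        !(r -> ((r || q) -> (s -> t))): α-rule — add r, !((r || q) -> (s -> t)).
        !((r || q) -> (s -> t)): α-rule — add (r || q), !(s -> t).
        !(s -> t): α-rule — add s, !t.
        !((r && !r) == r): β-rule — branch into (r && !r), !r  //  !(r && !r), r.
          branch 2.1.1 (add (r && !r), !r):
            × closes — contains both r and !r.
          branch 2.1.2 (add !(r && !r), r):
            (r || q): β-rule — branch into r  //  q.
              branch 2.1.2.1 (add r):
                !(r && !r): β-rule — branch into !r  //  !!r.
                  branch 2.1.2.1.1 (add !r):
                    × closes — contains both r and !r.
                  branch 2.1.2.1.2 (add !!r):
                    ○ open, literals {p=false, r=true, s=true, t=false}.
              branch 2.1.2.2 (add q):
                !(r && !r): β-rule — branch into !r  //  !!r.
                  branch 2.1.2.2.1 (add !r):
                    × closes — contains both r and !r.
                  branch 2.1.2.2.2 (add !!r):
                    ○ open, literals {p=false, q=true, r=true, s=true, t=false}.
      branch 2.2 (add (p || s)):
        !((r && !r) == r): β-rule — branch into (r && !r), !r  //  !(r && !r), r.
          branch 2.2.1 (add (r && !r), !r):
            (r && !r): α-rule — add r, !r.
            × closes — contains both r and !r.
          branch 2.2.2 (add !(r && !r), r):
            (p || s): β-rule — branch into p  //  s.
              branch 2.2.2.1 (add p):
                × closes — contains both p and !p.
              branch 2.2.2.2 (add s):
                !(r && !r): β-rule — branch into !r  //  !!r.
                  branch 2.2.2.2.1 (add !r):
                    × closes — contains both r and !r.
                  branch 2.2.2.2.2 (add !!r):
                    ○ open, literals {p=false, r=true, s=true}.
9 branches closed, 4 open.
Each open branch fixes some atoms; the unmentioned ones are free. Counting distinct full assignments: branch {p=true, r=false} (q, t, s) contributes 8 new; branch {p=false, r=true, s=true, t=false} (q) contributes 2 new; branch {p=false, q=true, r=true, s=true, t=false} (none free) contributes 0 new; branch {p=false, r=true, s=true} (q, t) contributes 2 new. Total: 12.

12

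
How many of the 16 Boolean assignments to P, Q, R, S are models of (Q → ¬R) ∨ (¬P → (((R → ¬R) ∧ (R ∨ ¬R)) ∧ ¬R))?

Initial set: {((Q → ¬R) ∨ (¬P → (((R → ¬R) ∧ (R ∨ ¬R)) ∧ ¬R)))}.
((Q → ¬R) ∨ (¬P → (((R → ¬R) ∧ (R ∨ ¬R)) ∧ ¬R))): β-rule — branch into (Q → ¬R)  //  (¬P → (((R → ¬R) ∧ (R ∨ ¬R)) ∧ ¬R)).
  branch 1 (add (Q → ¬R)):
    (Q → ¬R): β-rule — branch into ¬Q  //  ¬R.
      branch 1.1 (add ¬Q):
        ○ open, literals {Q=F}.
      branch 1.2 (add ¬R):
        ○ open, literals {R=F}.
  branch 2 (add (¬P → (((R → ¬R) ∧ (R ∨ ¬R)) ∧ ¬R))):
    (¬P → (((R → ¬R) ∧ (R ∨ ¬R)) ∧ ¬R)): β-rule — branch into ¬¬P  //  (((R → ¬R) ∧ (R ∨ ¬R)) ∧ ¬R).
      branch 2.1 (add ¬¬P):
        ○ open, literals {P=T}.
      branch 2.2 (add (((R → ¬R) ∧ (R ∨ ¬R)) ∧ ¬R)):
        (((R → ¬R) ∧ (R ∨ ¬R)) ∧ ¬R): α-rule — add ((R → ¬R) ∧ (R ∨ ¬R)), ¬R.
        ((R → ¬R) ∧ (R ∨ ¬R)): α-rule — add (R → ¬R), (R ∨ ¬R).
        (R → ¬R): β-rule — branch into ¬R  //  ¬R.
          branch 2.2.1 (add ¬R):
            (R ∨ ¬R): β-rule — branch into R  //  ¬R.
              branch 2.2.1.1 (add R):
                × closes — contains both R and ¬R.
              branch 2.2.1.2 (add ¬R):
                ○ open, literals {R=F}.
          branch 2.2.2 (add ¬R):
            (R ∨ ¬R): β-rule — branch into R  //  ¬R.
              branch 2.2.2.1 (add R):
                × closes — contains both R and ¬R.
              branch 2.2.2.2 (add ¬R):
                ○ open, literals {R=F}.
2 branches closed, 5 open.
Each open branch fixes some atoms; the unmentioned ones are free. Counting distinct full assignments: branch {Q=F} (P, R, S) contributes 8 new; branch {R=F} (P, Q, S) contributes 4 new; branch {P=T} (Q, R, S) contributes 2 new; branch {R=F} (P, Q, S) contributes 0 new; branch {R=F} (P, Q, S) contributes 0 new. Total: 14.

14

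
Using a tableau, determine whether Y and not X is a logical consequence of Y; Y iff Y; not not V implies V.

Initial set: {Y; (Y iff Y); (not not V implies V); not (Y and not X)}.
(Y iff Y): β-rule — branch into Y, Y  //  not Y, not Y.
  branch 1 (add Y, Y):
    (not not V implies V): β-rule — branch into not not not V  //  V.
      branch 1.1 (add not not not V):
        not not not V: drop double negation, giving not V.
        not (Y and not X): β-rule — branch into not Y  //  not not X.
          branch 1.1.1 (add not Y):
            × closes — contains both Y and not Y.
          branch 1.1.2 (add not not X):
            ○ open, literals {V=0, X=1, Y=1}.
      branch 1.2 (add V):
        not (Y and not X): β-rule — branch into not Y  //  not not X.
          branch 1.2.1 (add not Y):
            × closes — contains both Y and not Y.
          branch 1.2.2 (add not not X):
            ○ open, literals {V=1, X=1, Y=1}.
  branch 2 (add not Y, not Y):
    × closes — contains both Y and not Y.
3 branches closed, 2 open.
An open branch gives a countermodel: V=0, X=1, Y=1 (unmentioned atoms arbitrary); the premises hold there but the conclusion fails.

No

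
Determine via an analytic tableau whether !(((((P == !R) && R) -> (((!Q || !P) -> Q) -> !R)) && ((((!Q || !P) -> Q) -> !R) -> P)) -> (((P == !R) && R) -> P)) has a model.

Initial set: {!(((((P == !R) && R) -> (((!Q || !P) -> Q) -> !R)) && ((((!Q || !P) -> Q) -> !R) -> P)) -> (((P == !R) && R) -> P))}.
!(((((P == !R) && R) -> (((!Q || !P) -> Q) -> !R)) && ((((!Q || !P) -> Q) -> !R) -> P)) -> (((P == !R) && R) -> P)): α-rule — add ((((P == !R) && R) -> (((!Q || !P) -> Q) -> !R)) && ((((!Q || !P) -> Q) -> !R) -> P)), !(((P == !R) && R) -> P).
((((P == !R) && R) -> (((!Q || !P) -> Q) -> !R)) && ((((!Q || !P) -> Q) -> !R) -> P)): α-rule — add (((P == !R) && R) -> (((!Q || !P) -> Q) -> !R)), ((((!Q || !P) -> Q) -> !R) -> P).
!(((P == !R) && R) -> P): α-rule — add ((P == !R) && R), !P.
((P == !R) && R): α-rule — add (P == !R), R.
(((P == !R) && R) -> (((!Q || !P) -> Q) -> !R)): β-rule — branch into !((P == !R) && R)  //  (((!Q || !P) -> Q) -> !R).
  branch 1 (add !((P == !R) && R)):
    ((((!Q || !P) -> Q) -> !R) -> P): β-rule — branch into !(((!Q || !P) -> Q) -> !R)  //  P.
      branch 1.1 (add !(((!Q || !P) -> Q) -> !R)):
        !(((!Q || !P) -> Q) -> !R): α-rule — add ((!Q || !P) -> Q), !!R.
        (P == !R): β-rule — branch into P, !R  //  !P, !!R.
          branch 1.1.1 (add P, !R):
            × closes — contains both P and !P.
          branch 1.1.2 (add !P, !!R):
            !((P == !R) && R): β-rule — branch into !(P == !R)  //  !R.
              branch 1.1.2.1 (add !(P == !R)):
                ((!Q || !P) -> Q): β-rule — branch into !(!Q || !P)  //  Q.
                  branch 1.1.2.1.1 (add !(!Q || !P)):
                    !(!Q || !P): α-rule — add !!Q, !!P.
                    × closes — contains both P and !P.
                  branch 1.1.2.1.2 (add Q):
                    !(P == !R): β-rule — branch into P, !!R  //  !P, !R.
                      branch 1.1.2.1.2.1 (add P, !!R):
                        × closes — contains both P and !P.
                      branch 1.1.2.1.2.2 (add !P, !R):
                        × closes — contains both R and !R.
              branch 1.1.2.2 (add !R):
                × closes — contains both R and !R.
      branch 1.2 (add P):
        × closes — contains both P and !P.
  branch 2 (add (((!Q || !P) -> Q) -> !R)):
    ((((!Q || !P) -> Q) -> !R) -> P): β-rule — branch into !(((!Q || !P) -> Q) -> !R)  //  P.
      branch 2.1 (add !(((!Q || !P) -> Q) -> !R)):
        !(((!Q || !P) -> Q) -> !R): α-rule — add ((!Q || !P) -> Q), !!R.
        (P == !R): β-rule — branch into P, !R  //  !P, !!R.
          branch 2.1.1 (add P, !R):
            × closes — contains both P and !P.
          branch 2.1.2 (add !P, !!R):
            (((!Q || !P) -> Q) -> !R): β-rule — branch into !((!Q || !P) -> Q)  //  !R.
              branch 2.1.2.1 (add !((!Q || !P) -> Q)):
                !((!Q || !P) -> Q): α-rule — add (!Q || !P), !Q.
                ((!Q || !P) -> Q): β-rule — branch into !(!Q || !P)  //  Q.
                  branch 2.1.2.1.1 (add !(!Q || !P)):
                    !(!Q || !P): α-rule — add !!Q, !!P.
                    × closes — contains both Q and !Q.
                  branch 2.1.2.1.2 (add Q):
                    × closes — contains both Q and !Q.
              branch 2.1.2.2 (add !R):
                × closes — contains both R and !R.
      branch 2.2 (add P):
        × closes — contains both P and !P.
All 11 branches close.
Every branch closed; the formula is unsatisfiable.

Unsatisfiable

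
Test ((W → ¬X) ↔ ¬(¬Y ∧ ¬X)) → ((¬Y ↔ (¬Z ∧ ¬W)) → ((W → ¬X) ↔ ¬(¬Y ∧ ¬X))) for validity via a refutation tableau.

Valid

Assume the negation and expand:
Initial set: {F (((W → ¬X) ↔ ¬(¬Y ∧ ¬X)) → ((¬Y ↔ (¬Z ∧ ¬W)) → ((W → ¬X) ↔ ¬(¬Y ∧ ¬X))))}.
F (((W → ¬X) ↔ ¬(¬Y ∧ ¬X)) → ((¬Y ↔ (¬Z ∧ ¬W)) → ((W → ¬X) ↔ ¬(¬Y ∧ ¬X)))): α-rule — add T ((W → ¬X) ↔ ¬(¬Y ∧ ¬X)), F ((¬Y ↔ (¬Z ∧ ¬W)) → ((W → ¬X) ↔ ¬(¬Y ∧ ¬X))).
F ((¬Y ↔ (¬Z ∧ ¬W)) → ((W → ¬X) ↔ ¬(¬Y ∧ ¬X))): α-rule — add T (¬Y ↔ (¬Z ∧ ¬W)), F ((W → ¬X) ↔ ¬(¬Y ∧ ¬X)).
T ((W → ¬X) ↔ ¬(¬Y ∧ ¬X)): β-rule — branch into T (W → ¬X), T ¬(¬Y ∧ ¬X)  //  F (W → ¬X), F ¬(¬Y ∧ ¬X).
  branch 1 (add T (W → ¬X), T ¬(¬Y ∧ ¬X)):
    T (¬Y ↔ (¬Z ∧ ¬W)): β-rule — branch into T ¬Y, T (¬Z ∧ ¬W)  //  F ¬Y, F (¬Z ∧ ¬W).
      branch 1.1 (add T ¬Y, T (¬Z ∧ ¬W)):
        T (¬Z ∧ ¬W): α-rule — add T ¬Z, T ¬W.
        F ((W → ¬X) ↔ ¬(¬Y ∧ ¬X)): β-rule — branch into T (W → ¬X), F ¬(¬Y ∧ ¬X)  //  F (W → ¬X), T ¬(¬Y ∧ ¬X).
          branch 1.1.1 (add T (W → ¬X), F ¬(¬Y ∧ ¬X)):
            F ¬(¬Y ∧ ¬X): α-rule — add T ¬Y, T ¬X.
            T (W → ¬X): β-rule — branch into F W  //  T ¬X.
              branch 1.1.1.1 (add F W):
                T ¬(¬Y ∧ ¬X): β-rule — branch into F ¬Y  //  F ¬X.
                  branch 1.1.1.1.1 (add F ¬Y):
                    × closes — contains both Y and ¬Y.
                  branch 1.1.1.1.2 (add F ¬X):
                    × closes — contains both X and ¬X.
              branch 1.1.1.2 (add T ¬X):
                T ¬(¬Y ∧ ¬X): β-rule — branch into F ¬Y  //  F ¬X.
                  branch 1.1.1.2.1 (add F ¬Y):
                    × closes — contains both Y and ¬Y.
                  branch 1.1.1.2.2 (add F ¬X):
                    × closes — contains both X and ¬X.
          branch 1.1.2 (add F (W → ¬X), T ¬(¬Y ∧ ¬X)):
            F (W → ¬X): α-rule — add T W, F ¬X.
            × closes — contains both W and ¬W.
      branch 1.2 (add F ¬Y, F (¬Z ∧ ¬W)):
        F ((W → ¬X) ↔ ¬(¬Y ∧ ¬X)): β-rule — branch into T (W → ¬X), F ¬(¬Y ∧ ¬X)  //  F (W → ¬X), T ¬(¬Y ∧ ¬X).
          branch 1.2.1 (add T (W → ¬X), F ¬(¬Y ∧ ¬X)):
            F ¬(¬Y ∧ ¬X): α-rule — add T ¬Y, T ¬X.
            × closes — contains both Y and ¬Y.
          branch 1.2.2 (add F (W → ¬X), T ¬(¬Y ∧ ¬X)):
            F (W → ¬X): α-rule — add T W, F ¬X.
            T (W → ¬X): β-rule — branch into F W  //  T ¬X.
              branch 1.2.2.1 (add F W):
                × closes — contains both W and ¬W.
              branch 1.2.2.2 (add T ¬X):
                × closes — contains both X and ¬X.
  branch 2 (add F (W → ¬X), F ¬(¬Y ∧ ¬X)):
    F (W → ¬X): α-rule — add T W, F ¬X.
    F ¬(¬Y ∧ ¬X): α-rule — add T ¬Y, T ¬X.
    × closes — contains both X and ¬X.
All 9 branches close.
Every branch closed, so the negation is unsatisfiable and the formula is valid.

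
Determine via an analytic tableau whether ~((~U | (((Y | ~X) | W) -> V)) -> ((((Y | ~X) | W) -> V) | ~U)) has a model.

Initial set: {~((~U | (((Y | ~X) | W) -> V)) -> ((((Y | ~X) | W) -> V) | ~U))}.
~((~U | (((Y | ~X) | W) -> V)) -> ((((Y | ~X) | W) -> V) | ~U)): α-rule — add (~U | (((Y | ~X) | W) -> V)), ~((((Y | ~X) | W) -> V) | ~U).
~((((Y | ~X) | W) -> V) | ~U): α-rule — add ~(((Y | ~X) | W) -> V), ~~U.
~(((Y | ~X) | W) -> V): α-rule — add ((Y | ~X) | W), ~V.
(~U | (((Y | ~X) | W) -> V)): β-rule — branch into ~U  //  (((Y | ~X) | W) -> V).
  branch 1 (add ~U):
    × closes — contains both U and ~U.
  branch 2 (add (((Y | ~X) | W) -> V)):
    ((Y | ~X) | W): β-rule — branch into (Y | ~X)  //  W.
      branch 2.1 (add (Y | ~X)):
        (((Y | ~X) | W) -> V): β-rule — branch into ~((Y | ~X) | W)  //  V.
          branch 2.1.1 (add ~((Y | ~X) | W)):
            ~((Y | ~X) | W): α-rule — add ~(Y | ~X), ~W.
            ~(Y | ~X): α-rule — add ~Y, ~~X.
            (Y | ~X): β-rule — branch into Y  //  ~X.
              branch 2.1.1.1 (add Y):
                × closes — contains both Y and ~Y.
              branch 2.1.1.2 (add ~X):
                × closes — contains both X and ~X.
          branch 2.1.2 (add V):
            × closes — contains both V and ~V.
      branch 2.2 (add W):
        (((Y | ~X) | W) -> V): β-rule — branch into ~((Y | ~X) | W)  //  V.
          branch 2.2.1 (add ~((Y | ~X) | W)):
            ~((Y | ~X) | W): α-rule — add ~(Y | ~X), ~W.
            × closes — contains both W and ~W.
          branch 2.2.2 (add V):
            × closes — contains both V and ~V.
All 6 branches close.
Every branch closed; the formula is unsatisfiable.

Unsatisfiable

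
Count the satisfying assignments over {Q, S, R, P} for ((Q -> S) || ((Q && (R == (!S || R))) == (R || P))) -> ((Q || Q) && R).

5

Initial set: {(((Q -> S) || ((Q && (R == (!S || R))) == (R || P))) -> ((Q || Q) && R))}.
(((Q -> S) || ((Q && (R == (!S || R))) == (R || P))) -> ((Q || Q) && R)): β-rule — branch into !((Q -> S) || ((Q && (R == (!S || R))) == (R || P)))  //  ((Q || Q) && R).
  branch 1 (add !((Q -> S) || ((Q && (R == (!S || R))) == (R || P)))):
    !((Q -> S) || ((Q && (R == (!S || R))) == (R || P))): α-rule — add !(Q -> S), !((Q && (R == (!S || R))) == (R || P)).
    !(Q -> S): α-rule — add Q, !S.
    !((Q && (R == (!S || R))) == (R || P)): β-rule — branch into (Q && (R == (!S || R))), !(R || P)  //  !(Q && (R == (!S || R))), (R || P).
      branch 1.1 (add (Q && (R == (!S || R))), !(R || P)):
        (Q && (R == (!S || R))): α-rule — add Q, (R == (!S || R)).
        !(R || P): α-rule — add !R, !P.
        (R == (!S || R)): β-rule — branch into R, (!S || R)  //  !R, !(!S || R).
          branch 1.1.1 (add R, (!S || R)):
            × closes — contains both R and !R.
          branch 1.1.2 (add !R, !(!S || R)):
            !(!S || R): α-rule — add !!S, !R.
            × closes — contains both S and !S.
      branch 1.2 (add !(Q && (R == (!S || R))), (R || P)):
        !(Q && (R == (!S || R))): β-rule — branch into !Q  //  !(R == (!S || R)).
          branch 1.2.1 (add !Q):
            × closes — contains both Q and !Q.
          branch 1.2.2 (add !(R == (!S || R))):
            (R || P): β-rule — branch into R  //  P.
              branch 1.2.2.1 (add R):
                !(R == (!S || R)): β-rule — branch into R, !(!S || R)  //  !R, (!S || R).
                  branch 1.2.2.1.1 (add R, !(!S || R)):
                    !(!S || R): α-rule — add !!S, !R.
                    × closes — contains both S and !S.
                  branch 1.2.2.1.2 (add !R, (!S || R)):
                    × closes — contains both R and !R.
              branch 1.2.2.2 (add P):
                !(R == (!S || R)): β-rule — branch into R, !(!S || R)  //  !R, (!S || R).
                  branch 1.2.2.2.1 (add R, !(!S || R)):
                    !(!S || R): α-rule — add !!S, !R.
                    × closes — contains both S and !S.
                  branch 1.2.2.2.2 (add !R, (!S || R)):
                    (!S || R): β-rule — branch into !S  //  R.
                      branch 1.2.2.2.2.1 (add !S):
                        ○ open, literals {P=true, Q=true, R=false, S=false}.
                      branch 1.2.2.2.2.2 (add R):
                        × closes — contains both R and !R.
  branch 2 (add ((Q || Q) && R)):
    ((Q || Q) && R): α-rule — add (Q || Q), R.
    (Q || Q): β-rule — branch into Q  //  Q.
      branch 2.1 (add Q):
        ○ open, literals {Q=true, R=true}.
      branch 2.2 (add Q):
        ○ open, literals {Q=true, R=true}.
7 branches closed, 3 open.
Each open branch fixes some atoms; the unmentioned ones are free. Counting distinct full assignments: branch {P=true, Q=true, R=false, S=false} (none free) contributes 1 new; branch {Q=true, R=true} (S, P) contributes 4 new; branch {Q=true, R=true} (S, P) contributes 0 new. Total: 5.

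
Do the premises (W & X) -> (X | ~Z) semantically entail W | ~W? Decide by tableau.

Initial set: {((W & X) -> (X | ~Z)); ~(W | ~W)}.
~(W | ~W): α-rule — add ~W, ~~W.
× closes — contains both W and ~W.
All 1 branch closes.
Every branch closed, so the premises entail the conclusion.

Yes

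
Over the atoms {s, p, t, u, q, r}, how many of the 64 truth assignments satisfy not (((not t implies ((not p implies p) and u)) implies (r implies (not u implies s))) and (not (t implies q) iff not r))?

Initial set: {T not (((not t implies ((not p implies p) and u)) implies (r implies (not u implies s))) and (not (t implies q) iff not r))}.
T not (((not t implies ((not p implies p) and u)) implies (r implies (not u implies s))) and (not (t implies q) iff not r)): β-rule — branch into F ((not t implies ((not p implies p) and u)) implies (r implies (not u implies s)))  //  F (not (t implies q) iff not r).
  branch 1 (add F ((not t implies ((not p implies p) and u)) implies (r implies (not u implies s)))):
    F ((not t implies ((not p implies p) and u)) implies (r implies (not u implies s))): α-rule — add T (not t implies ((not p implies p) and u)), F (r implies (not u implies s)).
    F (r implies (not u implies s)): α-rule — add T r, F (not u implies s).
    F (not u implies s): α-rule — add T not u, F s.
    T (not t implies ((not p implies p) and u)): β-rule — branch into F not t  //  T ((not p implies p) and u).
      branch 1.1 (add F not t):
        ○ open, literals {r=1, s=0, t=1, u=0}.
      branch 1.2 (add T ((not p implies p) and u)):
        T ((not p implies p) and u): α-rule — add T (not p implies p), T u.
        × closes — contains both u and not u.
  branch 2 (add F (not (t implies q) iff not r)):
    F (not (t implies q) iff not r): β-rule — branch into T not (t implies q), F not r  //  F not (t implies q), T not r.
      branch 2.1 (add T not (t implies q), F not r):
        T not (t implies q): α-rule — add T t, F q.
        ○ open, literals {q=0, r=1, t=1}.
      branch 2.2 (add F not (t implies q), T not r):
        F not (t implies q): β-rule — branch into F t  //  T q.
          branch 2.2.1 (add F t):
            ○ open, literals {r=0, t=0}.
          branch 2.2.2 (add T q):
            ○ open, literals {q=1, r=0}.
1 branch closed, 4 open.
Each open branch fixes some atoms; the unmentioned ones are free. Counting distinct full assignments: branch {r=1, s=0, t=1, u=0} (p, q) contributes 4 new; branch {q=0, r=1, t=1} (s, p, u) contributes 6 new; branch {r=0, t=0} (s, p, u, q) contributes 16 new; branch {q=1, r=0} (s, p, t, u) contributes 8 new. Total: 34.

34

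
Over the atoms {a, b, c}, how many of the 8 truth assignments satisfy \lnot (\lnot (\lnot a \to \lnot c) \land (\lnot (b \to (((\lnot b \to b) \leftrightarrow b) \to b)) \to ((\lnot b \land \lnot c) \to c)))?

Initial set: {T \lnot (\lnot (\lnot a \to \lnot c) \land (\lnot (b \to (((\lnot b \to b) \leftrightarrow b) \to b)) \to ((\lnot b \land \lnot c) \to c)))}.
T \lnot (\lnot (\lnot a \to \lnot c) \land (\lnot (b \to (((\lnot b \to b) \leftrightarrow b) \to b)) \to ((\lnot b \land \lnot c) \to c))): β-rule — branch into F \lnot (\lnot a \to \lnot c)  //  F (\lnot (b \to (((\lnot b \to b) \leftrightarrow b) \to b)) \to ((\lnot b \land \lnot c) \to c)).
  branch 1 (add F \lnot (\lnot a \to \lnot c)):
    F \lnot (\lnot a \to \lnot c): β-rule — branch into F \lnot a  //  T \lnot c.
      branch 1.1 (add F \lnot a):
        ○ open, literals {a=1}.
      branch 1.2 (add T \lnot c):
        ○ open, literals {c=0}.
  branch 2 (add F (\lnot (b \to (((\lnot b \to b) \leftrightarrow b) \to b)) \to ((\lnot b \land \lnot c) \to c))):
    F (\lnot (b \to (((\lnot b \to b) \leftrightarrow b) \to b)) \to ((\lnot b \land \lnot c) \to c)): α-rule — add T \lnot (b \to (((\lnot b \to b) \leftrightarrow b) \to b)), F ((\lnot b \land \lnot c) \to c).
    T \lnot (b \to (((\lnot b \to b) \leftrightarrow b) \to b)): α-rule — add T b, F (((\lnot b \to b) \leftrightarrow b) \to b).
    F ((\lnot b \land \lnot c) \to c): α-rule — add T (\lnot b \land \lnot c), F c.
    F (((\lnot b \to b) \leftrightarrow b) \to b): α-rule — add T ((\lnot b \to b) \leftrightarrow b), F b.
    × closes — contains both b and \lnot b.
1 branch closed, 2 open.
Each open branch fixes some atoms; the unmentioned ones are free. Counting distinct full assignments: branch {a=1} (b, c) contributes 4 new; branch {c=0} (a, b) contributes 2 new. Total: 6.

6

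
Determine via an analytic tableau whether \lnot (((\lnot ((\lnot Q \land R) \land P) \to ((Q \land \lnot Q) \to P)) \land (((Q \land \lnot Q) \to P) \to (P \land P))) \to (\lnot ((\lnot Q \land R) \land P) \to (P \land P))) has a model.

Initial set: {\lnot (((\lnot ((\lnot Q \land R) \land P) \to ((Q \land \lnot Q) \to P)) \land (((Q \land \lnot Q) \to P) \to (P \land P))) \to (\lnot ((\lnot Q \land R) \land P) \to (P \land P)))}.
\lnot (((\lnot ((\lnot Q \land R) \land P) \to ((Q \land \lnot Q) \to P)) \land (((Q \land \lnot Q) \to P) \to (P \land P))) \to (\lnot ((\lnot Q \land R) \land P) \to (P \land P))): α-rule — add ((\lnot ((\lnot Q \land R) \land P) \to ((Q \land \lnot Q) \to P)) \land (((Q \land \lnot Q) \to P) \to (P \land P))), \lnot (\lnot ((\lnot Q \land R) \land P) \to (P \land P)).
((\lnot ((\lnot Q \land R) \land P) \to ((Q \land \lnot Q) \to P)) \land (((Q \land \lnot Q) \to P) \to (P \land P))): α-rule — add (\lnot ((\lnot Q \land R) \land P) \to ((Q \land \lnot Q) \to P)), (((Q \land \lnot Q) \to P) \to (P \land P)).
\lnot (\lnot ((\lnot Q \land R) \land P) \to (P \land P)): α-rule — add \lnot ((\lnot Q \land R) \land P), \lnot (P \land P).
(\lnot ((\lnot Q \land R) \land P) \to ((Q \land \lnot Q) \to P)): β-rule — branch into \lnot \lnot ((\lnot Q \land R) \land P)  //  ((Q \land \lnot Q) \to P).
  branch 1 (add \lnot \lnot ((\lnot Q \land R) \land P)):
    \lnot \lnot ((\lnot Q \land R) \land P): α-rule — add (\lnot Q \land R), P.
    (\lnot Q \land R): α-rule — add \lnot Q, R.
    (((Q \land \lnot Q) \to P) \to (P \land P)): β-rule — branch into \lnot ((Q \land \lnot Q) \to P)  //  (P \land P).
      branch 1.1 (add \lnot ((Q \land \lnot Q) \to P)):
        \lnot ((Q \land \lnot Q) \to P): α-rule — add (Q \land \lnot Q), \lnot P.
        × closes — contains both P and \lnot P.
      branch 1.2 (add (P \land P)):
        (P \land P): α-rule — add P, P.
        \lnot ((\lnot Q \land R) \land P): β-rule — branch into \lnot (\lnot Q \land R)  //  \lnot P.
          branch 1.2.1 (add \lnot (\lnot Q \land R)):
            \lnot (P \land P): β-rule — branch into \lnot P  //  \lnot P.
              branch 1.2.1.1 (add \lnot P):
                × closes — contains both P and \lnot P.
              branch 1.2.1.2 (add \lnot P):
                × closes — contains both P and \lnot P.
          branch 1.2.2 (add \lnot P):
            × closes — contains both P and \lnot P.
  branch 2 (add ((Q \land \lnot Q) \to P)):
    (((Q \land \lnot Q) \to P) \to (P \land P)): β-rule — branch into \lnot ((Q \land \lnot Q) \to P)  //  (P \land P).
      branch 2.1 (add \lnot ((Q \land \lnot Q) \to P)):
        \lnot ((Q \land \lnot Q) \to P): α-rule — add (Q \land \lnot Q), \lnot P.
        (Q \land \lnot Q): α-rule — add Q, \lnot Q.
        × closes — contains both Q and \lnot Q.
      branch 2.2 (add (P \land P)):
        (P \land P): α-rule — add P, P.
        \lnot ((\lnot Q \land R) \land P): β-rule — branch into \lnot (\lnot Q \land R)  //  \lnot P.
          branch 2.2.1 (add \lnot (\lnot Q \land R)):
            \lnot (P \land P): β-rule — branch into \lnot P  //  \lnot P.
              branch 2.2.1.1 (add \lnot P):
                × closes — contains both P and \lnot P.
              branch 2.2.1.2 (add \lnot P):
                × closes — contains both P and \lnot P.
          branch 2.2.2 (add \lnot P):
            × closes — contains both P and \lnot P.
All 8 branches close.
Every branch closed; the formula is unsatisfiable.

Unsatisfiable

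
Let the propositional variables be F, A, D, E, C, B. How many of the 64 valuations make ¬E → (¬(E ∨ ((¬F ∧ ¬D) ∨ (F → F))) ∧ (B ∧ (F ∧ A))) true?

32

Initial set: {(¬E → (¬(E ∨ ((¬F ∧ ¬D) ∨ (F → F))) ∧ (B ∧ (F ∧ A))))}.
(¬E → (¬(E ∨ ((¬F ∧ ¬D) ∨ (F → F))) ∧ (B ∧ (F ∧ A)))): β-rule — branch into ¬¬E  //  (¬(E ∨ ((¬F ∧ ¬D) ∨ (F → F))) ∧ (B ∧ (F ∧ A))).
  branch 1 (add ¬¬E):
    ○ open, literals {E=1}.
  branch 2 (add (¬(E ∨ ((¬F ∧ ¬D) ∨ (F → F))) ∧ (B ∧ (F ∧ A)))):
    (¬(E ∨ ((¬F ∧ ¬D) ∨ (F → F))) ∧ (B ∧ (F ∧ A))): α-rule — add ¬(E ∨ ((¬F ∧ ¬D) ∨ (F → F))), (B ∧ (F ∧ A)).
    ¬(E ∨ ((¬F ∧ ¬D) ∨ (F → F))): α-rule — add ¬E, ¬((¬F ∧ ¬D) ∨ (F → F)).
    (B ∧ (F ∧ A)): α-rule — add B, (F ∧ A).
    ¬((¬F ∧ ¬D) ∨ (F → F)): α-rule — add ¬(¬F ∧ ¬D), ¬(F → F).
    (F ∧ A): α-rule — add F, A.
    ¬(F → F): α-rule — add F, ¬F.
    × closes — contains both F and ¬F.
1 branch closed, 1 open.
Each open branch fixes some atoms; the unmentioned ones are free. Counting distinct full assignments: branch {E=1} (F, A, D, C, B) contributes 32 new. Total: 32.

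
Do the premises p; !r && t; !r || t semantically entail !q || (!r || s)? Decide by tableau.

Initial set: {p; (!r && t); (!r || t); !(!q || (!r || s))}.
(!r && t): α-rule — add !r, t.
!(!q || (!r || s)): α-rule — add !!q, !(!r || s).
!(!r || s): α-rule — add !!r, !s.
× closes — contains both r and !r.
All 1 branch closes.
Every branch closed, so the premises entail the conclusion.

Yes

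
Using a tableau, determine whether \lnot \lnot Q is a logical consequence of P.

No

Initial set: {T P; F \lnot \lnot Q}.
F \lnot \lnot Q: drop double negation, giving F Q.
○ open, literals {P=1, Q=0}.
0 branches closed, 1 open.
An open branch gives a countermodel: P=1, Q=0 (unmentioned atoms arbitrary); the premises hold there but the conclusion fails.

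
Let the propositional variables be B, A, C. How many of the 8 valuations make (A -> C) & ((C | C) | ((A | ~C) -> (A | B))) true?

5

Initial set: {T ((A -> C) & ((C | C) | ((A | ~C) -> (A | B))))}.
T ((A -> C) & ((C | C) | ((A | ~C) -> (A | B)))): α-rule — add T (A -> C), T ((C | C) | ((A | ~C) -> (A | B))).
T (A -> C): β-rule — branch into F A  //  T C.
  branch 1 (add F A):
    T ((C | C) | ((A | ~C) -> (A | B))): β-rule — branch into T (C | C)  //  T ((A | ~C) -> (A | B)).
      branch 1.1 (add T (C | C)):
        T (C | C): β-rule — branch into T C  //  T C.
          branch 1.1.1 (add T C):
            ○ open, literals {A=false, C=true}.
          branch 1.1.2 (add T C):
            ○ open, literals {A=false, C=true}.
      branch 1.2 (add T ((A | ~C) -> (A | B))):
        T ((A | ~C) -> (A | B)): β-rule — branch into F (A | ~C)  //  T (A | B).
          branch 1.2.1 (add F (A | ~C)):
            F (A | ~C): α-rule — add F A, F ~C.
            ○ open, literals {A=false, C=true}.
          branch 1.2.2 (add T (A | B)):
            T (A | B): β-rule — branch into T A  //  T B.
              branch 1.2.2.1 (add T A):
                × closes — contains both A and ~A.
              branch 1.2.2.2 (add T B):
                ○ open, literals {A=false, B=true}.
  branch 2 (add T C):
    T ((C | C) | ((A | ~C) -> (A | B))): β-rule — branch into T (C | C)  //  T ((A | ~C) -> (A | B)).
      branch 2.1 (add T (C | C)):
        T (C | C): β-rule — branch into T C  //  T C.
          branch 2.1.1 (add T C):
            ○ open, literals {C=true}.
          branch 2.1.2 (add T C):
            ○ open, literals {C=true}.
      branch 2.2 (add T ((A | ~C) -> (A | B))):
        T ((A | ~C) -> (A | B)): β-rule — branch into F (A | ~C)  //  T (A | B).
          branch 2.2.1 (add F (A | ~C)):
            F (A | ~C): α-rule — add F A, F ~C.
            ○ open, literals {A=false, C=true}.
          branch 2.2.2 (add T (A | B)):
            T (A | B): β-rule — branch into T A  //  T B.
              branch 2.2.2.1 (add T A):
                ○ open, literals {A=true, C=true}.
              branch 2.2.2.2 (add T B):
                ○ open, literals {B=true, C=true}.
1 branch closed, 9 open.
Each open branch fixes some atoms; the unmentioned ones are free. Counting distinct full assignments: branch {A=false, C=true} (B) contributes 2 new; branch {A=false, C=true} (B) contributes 0 new; branch {A=false, C=true} (B) contributes 0 new; branch {A=false, B=true} (C) contributes 1 new; branch {C=true} (B, A) contributes 2 new; branch {C=true} (B, A) contributes 0 new; branch {A=false, C=true} (B) contributes 0 new; branch {A=true, C=true} (B) contributes 0 new; branch {B=true, C=true} (A) contributes 0 new. Total: 5.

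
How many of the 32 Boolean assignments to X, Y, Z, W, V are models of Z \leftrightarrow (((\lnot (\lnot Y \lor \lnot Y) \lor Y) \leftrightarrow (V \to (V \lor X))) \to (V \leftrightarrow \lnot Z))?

16

Initial set: {(Z \leftrightarrow (((\lnot (\lnot Y \lor \lnot Y) \lor Y) \leftrightarrow (V \to (V \lor X))) \to (V \leftrightarrow \lnot Z)))}.
(Z \leftrightarrow (((\lnot (\lnot Y \lor \lnot Y) \lor Y) \leftrightarrow (V \to (V \lor X))) \to (V \leftrightarrow \lnot Z))): β-rule — branch into Z, (((\lnot (\lnot Y \lor \lnot Y) \lor Y) \leftrightarrow (V \to (V \lor X))) \to (V \leftrightarrow \lnot Z))  //  \lnot Z, \lnot (((\lnot (\lnot Y \lor \lnot Y) \lor Y) \leftrightarrow (V \to (V \lor X))) \to (V \leftrightarrow \lnot Z)).
  branch 1 (add Z, (((\lnot (\lnot Y \lor \lnot Y) \lor Y) \leftrightarrow (V \to (V \lor X))) \to (V \leftrightarrow \lnot Z))):
    (((\lnot (\lnot Y \lor \lnot Y) \lor Y) \leftrightarrow (V \to (V \lor X))) \to (V \leftrightarrow \lnot Z)): β-rule — branch into \lnot ((\lnot (\lnot Y \lor \lnot Y) \lor Y) \leftrightarrow (V \to (V \lor X)))  //  (V \leftrightarrow \lnot Z).
      branch 1.1 (add \lnot ((\lnot (\lnot Y \lor \lnot Y) \lor Y) \leftrightarrow (V \to (V \lor X)))):
        \lnot ((\lnot (\lnot Y \lor \lnot Y) \lor Y) \leftrightarrow (V \to (V \lor X))): β-rule — branch into (\lnot (\lnot Y \lor \lnot Y) \lor Y), \lnot (V \to (V \lor X))  //  \lnot (\lnot (\lnot Y \lor \lnot Y) \lor Y), (V \to (V \lor X)).
          branch 1.1.1 (add (\lnot (\lnot Y \lor \lnot Y) \lor Y), \lnot (V \to (V \lor X))):
            \lnot (V \to (V \lor X)): α-rule — add V, \lnot (V \lor X).
            \lnot (V \lor X): α-rule — add \lnot V, \lnot X.
            × closes — contains both V and \lnot V.
          branch 1.1.2 (add \lnot (\lnot (\lnot Y \lor \lnot Y) \lor Y), (V \to (V \lor X))):
            \lnot (\lnot (\lnot Y \lor \lnot Y) \lor Y): α-rule — add \lnot \lnot (\lnot Y \lor \lnot Y), \lnot Y.
            (V \to (V \lor X)): β-rule — branch into \lnot V  //  (V \lor X).
              branch 1.1.2.1 (add \lnot V):
                \lnot \lnot (\lnot Y \lor \lnot Y): β-rule — branch into \lnot Y  //  \lnot Y.
                  branch 1.1.2.1.1 (add \lnot Y):
                    ○ open, literals {V=F, Y=F, Z=T}.
                  branch 1.1.2.1.2 (add \lnot Y):
                    ○ open, literals {V=F, Y=F, Z=T}.
              branch 1.1.2.2 (add (V \lor X)):
                \lnot \lnot (\lnot Y \lor \lnot Y): β-rule — branch into \lnot Y  //  \lnot Y.
                  branch 1.1.2.2.1 (add \lnot Y):
                    (V \lor X): β-rule — branch into V  //  X.
                      branch 1.1.2.2.1.1 (add V):
                        ○ open, literals {V=T, Y=F, Z=T}.
                      branch 1.1.2.2.1.2 (add X):
                        ○ open, literals {X=T, Y=F, Z=T}.
                  branch 1.1.2.2.2 (add \lnot Y):
                    (V \lor X): β-rule — branch into V  //  X.
                      branch 1.1.2.2.2.1 (add V):
                        ○ open, literals {V=T, Y=F, Z=T}.
                      branch 1.1.2.2.2.2 (add X):
                        ○ open, literals {X=T, Y=F, Z=T}.
      branch 1.2 (add (V \leftrightarrow \lnot Z)):
        (V \leftrightarrow \lnot Z): β-rule — branch into V, \lnot Z  //  \lnot V, \lnot \lnot Z.
          branch 1.2.1 (add V, \lnot Z):
            × closes — contains both Z and \lnot Z.
          branch 1.2.2 (add \lnot V, \lnot \lnot Z):
            ○ open, literals {V=F, Z=T}.
  branch 2 (add \lnot Z, \lnot (((\lnot (\lnot Y \lor \lnot Y) \lor Y) \leftrightarrow (V \to (V \lor X))) \to (V \leftrightarrow \lnot Z))):
    \lnot (((\lnot (\lnot Y \lor \lnot Y) \lor Y) \leftrightarrow (V \to (V \lor X))) \to (V \leftrightarrow \lnot Z)): α-rule — add ((\lnot (\lnot Y \lor \lnot Y) \lor Y) \leftrightarrow (V \to (V \lor X))), \lnot (V \leftrightarrow \lnot Z).
    ((\lnot (\lnot Y \lor \lnot Y) \lor Y) \leftrightarrow (V \to (V \lor X))): β-rule — branch into (\lnot (\lnot Y \lor \lnot Y) \lor Y), (V \to (V \lor X))  //  \lnot (\lnot (\lnot Y \lor \lnot Y) \lor Y), \lnot (V \to (V \lor X)).
      branch 2.1 (add (\lnot (\lnot Y \lor \lnot Y) \lor Y), (V \to (V \lor X))):
        \lnot (V \leftrightarrow \lnot Z): β-rule — branch into V, \lnot \lnot Z  //  \lnot V, \lnot Z.
          branch 2.1.1 (add V, \lnot \lnot Z):
            × closes — contains both Z and \lnot Z.
          branch 2.1.2 (add \lnot V, \lnot Z):
            (\lnot (\lnot Y \lor \lnot Y) \lor Y): β-rule — branch into \lnot (\lnot Y \lor \lnot Y)  //  Y.
              branch 2.1.2.1 (add \lnot (\lnot Y \lor \lnot Y)):
                \lnot (\lnot Y \lor \lnot Y): α-rule — add \lnot \lnot Y, \lnot \lnot Y.
                (V \to (V \lor X)): β-rule — branch into \lnot V  //  (V \lor X).
                  branch 2.1.2.1.1 (add \lnot V):
                    ○ open, literals {V=F, Y=T, Z=F}.
                  branch 2.1.2.1.2 (add (V \lor X)):
                    (V \lor X): β-rule — branch into V  //  X.
                      branch 2.1.2.1.2.1 (add V):
                        × closes — contains both V and \lnot V.
                      branch 2.1.2.1.2.2 (add X):
                        ○ open, literals {V=F, X=T, Y=T, Z=F}.
              branch 2.1.2.2 (add Y):
                (V \to (V \lor X)): β-rule — branch into \lnot V  //  (V \lor X).
                  branch 2.1.2.2.1 (add \lnot V):
                    ○ open, literals {V=F, Y=T, Z=F}.
                  branch 2.1.2.2.2 (add (V \lor X)):
                    (V \lor X): β-rule — branch into V  //  X.
                      branch 2.1.2.2.2.1 (add V):
                        × closes — contains both V and \lnot V.
                      branch 2.1.2.2.2.2 (add X):
                        ○ open, literals {V=F, X=T, Y=T, Z=F}.
      branch 2.2 (add \lnot (\lnot (\lnot Y \lor \lnot Y) \lor Y), \lnot (V \to (V \lor X))):
        \lnot (\lnot (\lnot Y \lor \lnot Y) \lor Y): α-rule — add \lnot \lnot (\lnot Y \lor \lnot Y), \lnot Y.
        \lnot (V \to (V \lor X)): α-rule — add V, \lnot (V \lor X).
        \lnot (V \lor X): α-rule — add \lnot V, \lnot X.
        × closes — contains both V and \lnot V.
6 branches closed, 11 open.
Each open branch fixes some atoms; the unmentioned ones are free. Counting distinct full assignments: branch {V=F, Y=F, Z=T} (X, W) contributes 4 new; branch {V=F, Y=F, Z=T} (X, W) contributes 0 new; branch {V=T, Y=F, Z=T} (X, W) contributes 4 new; branch {X=T, Y=F, Z=T} (W, V) contributes 0 new; branch {V=T, Y=F, Z=T} (X, W) contributes 0 new; branch {X=T, Y=F, Z=T} (W, V) contributes 0 new; branch {V=F, Z=T} (X, Y, W) contributes 4 new; branch {V=F, Y=T, Z=F} (X, W) contributes 4 new; branch {V=F, X=T, Y=T, Z=F} (W) contributes 0 new; branch {V=F, Y=T, Z=F} (X, W) contributes 0 new; branch {V=F, X=T, Y=T, Z=F} (W) contributes 0 new. Total: 16.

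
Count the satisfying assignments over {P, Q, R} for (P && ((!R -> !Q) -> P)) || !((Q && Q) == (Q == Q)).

Initial set: {((P && ((!R -> !Q) -> P)) || !((Q && Q) == (Q == Q)))}.
((P && ((!R -> !Q) -> P)) || !((Q && Q) == (Q == Q))): β-rule — branch into (P && ((!R -> !Q) -> P))  //  !((Q && Q) == (Q == Q)).
  branch 1 (add (P && ((!R -> !Q) -> P))):
    (P && ((!R -> !Q) -> P)): α-rule — add P, ((!R -> !Q) -> P).
    ((!R -> !Q) -> P): β-rule — branch into !(!R -> !Q)  //  P.
      branch 1.1 (add !(!R -> !Q)):
        !(!R -> !Q): α-rule — add !R, !!Q.
        ○ open, literals {P=T, Q=T, R=F}.
      branch 1.2 (add P):
        ○ open, literals {P=T}.
  branch 2 (add !((Q && Q) == (Q == Q))):
    !((Q && Q) == (Q == Q)): β-rule — branch into (Q && Q), !(Q == Q)  //  !(Q && Q), (Q == Q).
      branch 2.1 (add (Q && Q), !(Q == Q)):
        (Q && Q): α-rule — add Q, Q.
        !(Q == Q): β-rule — branch into Q, !Q  //  !Q, Q.
          branch 2.1.1 (add Q, !Q):
            × closes — contains both Q and !Q.
          branch 2.1.2 (add !Q, Q):
            × closes — contains both Q and !Q.
      branch 2.2 (add !(Q && Q), (Q == Q)):
        !(Q && Q): β-rule — branch into !Q  //  !Q.
          branch 2.2.1 (add !Q):
            (Q == Q): β-rule — branch into Q, Q  //  !Q, !Q.
              branch 2.2.1.1 (add Q, Q):
                × closes — contains both Q and !Q.
              branch 2.2.1.2 (add !Q, !Q):
                ○ open, literals {Q=F}.
          branch 2.2.2 (add !Q):
            (Q == Q): β-rule — branch into Q, Q  //  !Q, !Q.
              branch 2.2.2.1 (add Q, Q):
                × closes — contains both Q and !Q.
              branch 2.2.2.2 (add !Q, !Q):
                ○ open, literals {Q=F}.
4 branches closed, 4 open.
Each open branch fixes some atoms; the unmentioned ones are free. Counting distinct full assignments: branch {P=T, Q=T, R=F} (none free) contributes 1 new; branch {P=T} (Q, R) contributes 3 new; branch {Q=F} (P, R) contributes 2 new; branch {Q=F} (P, R) contributes 0 new. Total: 6.

6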